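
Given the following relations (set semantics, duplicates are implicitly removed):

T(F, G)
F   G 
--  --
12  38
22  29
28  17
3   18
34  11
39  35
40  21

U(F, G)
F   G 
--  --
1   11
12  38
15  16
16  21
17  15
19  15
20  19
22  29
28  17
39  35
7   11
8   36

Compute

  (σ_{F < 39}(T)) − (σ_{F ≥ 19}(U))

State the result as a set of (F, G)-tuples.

σ[F < 39]: keep tuples satisfying F < 39 → {(12, 38), (22, 29), (28, 17), (3, 18), (34, 11)}
σ[F ≥ 19]: keep tuples satisfying F ≥ 19 → {(19, 15), (20, 19), (22, 29), (28, 17), (39, 35)}
Difference: {(12, 38), (22, 29), (28, 17), (3, 18), (34, 11)} with {(19, 15), (20, 19), (22, 29), (28, 17), (39, 35)} → {(12, 38), (3, 18), (34, 11)}

{(12, 38), (3, 18), (34, 11)}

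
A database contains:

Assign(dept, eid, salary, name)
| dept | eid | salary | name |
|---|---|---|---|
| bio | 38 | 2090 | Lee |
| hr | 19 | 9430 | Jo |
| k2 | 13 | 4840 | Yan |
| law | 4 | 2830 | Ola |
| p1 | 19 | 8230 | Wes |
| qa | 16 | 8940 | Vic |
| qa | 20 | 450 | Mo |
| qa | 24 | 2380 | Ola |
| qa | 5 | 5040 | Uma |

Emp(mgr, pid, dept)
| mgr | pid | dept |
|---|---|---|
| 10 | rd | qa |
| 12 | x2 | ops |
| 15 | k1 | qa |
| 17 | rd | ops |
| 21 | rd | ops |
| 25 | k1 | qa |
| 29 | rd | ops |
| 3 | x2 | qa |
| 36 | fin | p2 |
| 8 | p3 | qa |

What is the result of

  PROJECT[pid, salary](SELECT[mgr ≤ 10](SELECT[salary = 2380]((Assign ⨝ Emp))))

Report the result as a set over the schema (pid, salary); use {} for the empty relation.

{(p3, 2380), (rd, 2380), (x2, 2380)}

Assign ⋈ Emp (natural join on dept): {(qa, 16, 8940, Vic, 10, rd), (qa, 16, 8940, Vic, 15, k1), (qa, 16, 8940, Vic, 25, k1), (qa, 16, 8940, Vic, 3, x2), (qa, 16, 8940, Vic, 8, p3), (qa, 20, 450, Mo, 10, rd), (qa, 20, 450, Mo, 15, k1), (qa, 20, 450, Mo, 25, k1), (qa, 20, 450, Mo, 3, x2), (qa, 20, 450, Mo, 8, p3), (qa, 24, 2380, Ola, 10, rd), (qa, 24, 2380, Ola, 15, k1), (qa, 24, 2380, Ola, 25, k1), (qa, 24, 2380, Ola, 3, x2), (qa, 24, 2380, Ola, 8, p3), (qa, 5, 5040, Uma, 10, rd), (qa, 5, 5040, Uma, 15, k1), (qa, 5, 5040, Uma, 25, k1), (qa, 5, 5040, Uma, 3, x2), (qa, 5, 5040, Uma, 8, p3)}
Selection salary = 2380: {(qa, 24, 2380, Ola, 10, rd), (qa, 24, 2380, Ola, 15, k1), (qa, 24, 2380, Ola, 25, k1), (qa, 24, 2380, Ola, 3, x2), (qa, 24, 2380, Ola, 8, p3)}
Selection mgr ≤ 10: {(qa, 24, 2380, Ola, 10, rd), (qa, 24, 2380, Ola, 3, x2), (qa, 24, 2380, Ola, 8, p3)}
Keep only column(s) pid, salary: {(p3, 2380), (rd, 2380), (x2, 2380)}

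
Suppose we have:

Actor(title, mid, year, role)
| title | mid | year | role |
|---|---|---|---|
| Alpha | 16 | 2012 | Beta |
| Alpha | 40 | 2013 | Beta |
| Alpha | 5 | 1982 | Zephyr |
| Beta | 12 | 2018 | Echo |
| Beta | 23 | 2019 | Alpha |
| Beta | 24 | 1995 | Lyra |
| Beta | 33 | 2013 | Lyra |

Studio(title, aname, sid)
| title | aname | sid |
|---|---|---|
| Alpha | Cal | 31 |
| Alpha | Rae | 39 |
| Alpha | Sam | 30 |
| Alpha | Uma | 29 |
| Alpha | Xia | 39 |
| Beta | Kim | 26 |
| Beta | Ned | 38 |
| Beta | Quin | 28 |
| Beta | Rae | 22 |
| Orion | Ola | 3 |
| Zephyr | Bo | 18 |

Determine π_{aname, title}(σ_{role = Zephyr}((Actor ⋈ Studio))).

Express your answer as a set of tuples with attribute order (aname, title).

Actor ⋈ Studio (natural join on title): {(Alpha, 16, 2012, Beta, Cal, 31), (Alpha, 16, 2012, Beta, Rae, 39), (Alpha, 16, 2012, Beta, Sam, 30), (Alpha, 16, 2012, Beta, Uma, 29), (Alpha, 16, 2012, Beta, Xia, 39), (Alpha, 40, 2013, Beta, Cal, 31), (Alpha, 40, 2013, Beta, Rae, 39), (Alpha, 40, 2013, Beta, Sam, 30), (Alpha, 40, 2013, Beta, Uma, 29), (Alpha, 40, 2013, Beta, Xia, 39), (Alpha, 5, 1982, Zephyr, Cal, 31), (Alpha, 5, 1982, Zephyr, Rae, 39), (Alpha, 5, 1982, Zephyr, Sam, 30), (Alpha, 5, 1982, Zephyr, Uma, 29), (Alpha, 5, 1982, Zephyr, Xia, 39), (Beta, 12, 2018, Echo, Kim, 26), (Beta, 12, 2018, Echo, Ned, 38), (Beta, 12, 2018, Echo, Quin, 28), (Beta, 12, 2018, Echo, Rae, 22), (Beta, 23, 2019, Alpha, Kim, 26), (Beta, 23, 2019, Alpha, Ned, 38), (Beta, 23, 2019, Alpha, Quin, 28), (Beta, 23, 2019, Alpha, Rae, 22), (Beta, 24, 1995, Lyra, Kim, 26), (Beta, 24, 1995, Lyra, Ned, 38), (Beta, 24, 1995, Lyra, Quin, 28), (Beta, 24, 1995, Lyra, Rae, 22), (Beta, 33, 2013, Lyra, Kim, 26), (Beta, 33, 2013, Lyra, Ned, 38), (Beta, 33, 2013, Lyra, Quin, 28), (Beta, 33, 2013, Lyra, Rae, 22)}
Selection role = Zephyr: {(Alpha, 5, 1982, Zephyr, Cal, 31), (Alpha, 5, 1982, Zephyr, Rae, 39), (Alpha, 5, 1982, Zephyr, Sam, 30), (Alpha, 5, 1982, Zephyr, Uma, 29), (Alpha, 5, 1982, Zephyr, Xia, 39)}
Projecting to aname, title: {(Cal, Alpha), (Rae, Alpha), (Sam, Alpha), (Uma, Alpha), (Xia, Alpha)}

{(Cal, Alpha), (Rae, Alpha), (Sam, Alpha), (Uma, Alpha), (Xia, Alpha)}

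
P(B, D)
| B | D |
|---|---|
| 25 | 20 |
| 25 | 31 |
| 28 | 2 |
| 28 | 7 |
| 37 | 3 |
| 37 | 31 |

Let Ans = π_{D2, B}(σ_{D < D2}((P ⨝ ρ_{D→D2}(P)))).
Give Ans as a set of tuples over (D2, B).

{(31, 25), (31, 37), (7, 28)}

ρ[D→D2]: schema becomes (B, D2); tuples unchanged.
Natural join on B: {(25, 20, 20), (25, 20, 31), (25, 31, 20), (25, 31, 31), (28, 2, 2), (28, 2, 7), (28, 7, 2), (28, 7, 7), (37, 3, 3), (37, 3, 31), (37, 31, 3), (37, 31, 31)}
Apply σ_{D < D2}; surviving tuples: {(25, 20, 31), (28, 2, 7), (37, 3, 31)}
Projecting to D2, B: {(31, 25), (31, 37), (7, 28)}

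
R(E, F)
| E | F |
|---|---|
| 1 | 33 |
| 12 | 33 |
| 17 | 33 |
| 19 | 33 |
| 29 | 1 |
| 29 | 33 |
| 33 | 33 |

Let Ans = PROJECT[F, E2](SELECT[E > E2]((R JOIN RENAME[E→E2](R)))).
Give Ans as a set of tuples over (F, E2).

ρ[E→E2]: schema becomes (E2, F); tuples unchanged.
Natural join on F: {(1, 33, 1), (1, 33, 12), (1, 33, 17), (1, 33, 19), (1, 33, 29), (1, 33, 33), (12, 33, 1), (12, 33, 12), (12, 33, 17), (12, 33, 19), (12, 33, 29), (12, 33, 33), (17, 33, 1), (17, 33, 12), (17, 33, 17), (17, 33, 19), (17, 33, 29), (17, 33, 33), (19, 33, 1), (19, 33, 12), (19, 33, 17), (19, 33, 19), (19, 33, 29), (19, 33, 33), (29, 1, 29), (29, 33, 1), (29, 33, 12), (29, 33, 17), (29, 33, 19), (29, 33, 29), (29, 33, 33), (33, 33, 1), (33, 33, 12), (33, 33, 17), (33, 33, 19), (33, 33, 29), (33, 33, 33)}
Apply σ_{E > E2}; surviving tuples: {(12, 33, 1), (17, 33, 1), (17, 33, 12), (19, 33, 1), (19, 33, 12), (19, 33, 17), (29, 33, 1), (29, 33, 12), (29, 33, 17), (29, 33, 19), (33, 33, 1), (33, 33, 12), (33, 33, 17), (33, 33, 19), (33, 33, 29)}
π[F, E2]: project onto (F, E2) (10 duplicate(s) eliminated) → {(33, 1), (33, 12), (33, 17), (33, 19), (33, 29)}

{(33, 1), (33, 12), (33, 17), (33, 19), (33, 29)}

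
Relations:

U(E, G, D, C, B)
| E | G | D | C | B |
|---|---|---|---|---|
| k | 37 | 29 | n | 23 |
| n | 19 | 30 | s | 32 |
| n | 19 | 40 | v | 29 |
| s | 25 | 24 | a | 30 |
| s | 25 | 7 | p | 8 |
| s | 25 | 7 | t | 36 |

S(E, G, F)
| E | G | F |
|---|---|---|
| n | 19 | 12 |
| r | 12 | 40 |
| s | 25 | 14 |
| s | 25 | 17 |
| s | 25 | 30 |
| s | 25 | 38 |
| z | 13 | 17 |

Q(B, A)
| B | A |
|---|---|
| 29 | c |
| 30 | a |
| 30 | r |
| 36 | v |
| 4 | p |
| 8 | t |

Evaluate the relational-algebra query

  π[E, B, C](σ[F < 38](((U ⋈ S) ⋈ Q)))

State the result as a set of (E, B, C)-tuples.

Natural join on E, G: {(n, 19, 30, s, 32, 12), (n, 19, 40, v, 29, 12), (s, 25, 24, a, 30, 14), (s, 25, 24, a, 30, 17), (s, 25, 24, a, 30, 30), (s, 25, 24, a, 30, 38), (s, 25, 7, p, 8, 14), (s, 25, 7, p, 8, 17), (s, 25, 7, p, 8, 30), (s, 25, 7, p, 8, 38), (s, 25, 7, t, 36, 14), (s, 25, 7, t, 36, 17), (s, 25, 7, t, 36, 30), (s, 25, 7, t, 36, 38)}
Natural join on B: {(n, 19, 40, v, 29, 12, c), (s, 25, 24, a, 30, 14, a), (s, 25, 24, a, 30, 14, r), (s, 25, 24, a, 30, 17, a), (s, 25, 24, a, 30, 17, r), (s, 25, 24, a, 30, 30, a), (s, 25, 24, a, 30, 30, r), (s, 25, 24, a, 30, 38, a), (s, 25, 24, a, 30, 38, r), (s, 25, 7, p, 8, 14, t), (s, 25, 7, p, 8, 17, t), (s, 25, 7, p, 8, 30, t), (s, 25, 7, p, 8, 38, t), (s, 25, 7, t, 36, 14, v), (s, 25, 7, t, 36, 17, v), (s, 25, 7, t, 36, 30, v), (s, 25, 7, t, 36, 38, v)}
Filtering on F < 38 leaves {(n, 19, 40, v, 29, 12, c), (s, 25, 24, a, 30, 14, a), (s, 25, 24, a, 30, 14, r), (s, 25, 24, a, 30, 17, a), (s, 25, 24, a, 30, 17, r), (s, 25, 24, a, 30, 30, a), (s, 25, 24, a, 30, 30, r), (s, 25, 7, p, 8, 14, t), (s, 25, 7, p, 8, 17, t), (s, 25, 7, p, 8, 30, t), (s, 25, 7, t, 36, 14, v), (s, 25, 7, t, 36, 17, v), (s, 25, 7, t, 36, 30, v)}.
Keep only column(s) E, B, C (9 duplicate(s) eliminated): {(n, 29, v), (s, 30, a), (s, 36, t), (s, 8, p)}

{(n, 29, v), (s, 30, a), (s, 36, t), (s, 8, p)}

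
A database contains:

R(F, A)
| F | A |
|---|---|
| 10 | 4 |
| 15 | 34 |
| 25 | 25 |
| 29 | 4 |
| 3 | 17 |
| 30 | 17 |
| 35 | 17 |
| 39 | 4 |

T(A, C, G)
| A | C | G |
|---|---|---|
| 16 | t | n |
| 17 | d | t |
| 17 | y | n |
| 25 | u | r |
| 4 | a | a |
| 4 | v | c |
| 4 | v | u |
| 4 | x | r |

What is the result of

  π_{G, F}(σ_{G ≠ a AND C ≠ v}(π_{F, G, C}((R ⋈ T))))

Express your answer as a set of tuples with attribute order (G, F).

Joining R and T on A yields {(10, 4, a, a), (10, 4, v, c), (10, 4, v, u), (10, 4, x, r), (25, 25, u, r), (29, 4, a, a), (29, 4, v, c), (29, 4, v, u), (29, 4, x, r), (3, 17, d, t), (3, 17, y, n), (30, 17, d, t), (30, 17, y, n), (35, 17, d, t), (35, 17, y, n), (39, 4, a, a), (39, 4, v, c), (39, 4, v, u), (39, 4, x, r)}.
Keep only column(s) F, G, C: {(10, a, a), (10, c, v), (10, r, x), (10, u, v), (25, r, u), (29, a, a), (29, c, v), (29, r, x), (29, u, v), (3, n, y), (3, t, d), (30, n, y), (30, t, d), (35, n, y), (35, t, d), (39, a, a), (39, c, v), (39, r, x), (39, u, v)}
Selection G ≠ a AND C ≠ v: {(10, r, x), (25, r, u), (29, r, x), (3, n, y), (3, t, d), (30, n, y), (30, t, d), (35, n, y), (35, t, d), (39, r, x)}
Keep only column(s) G, F: {(n, 3), (n, 30), (n, 35), (r, 10), (r, 25), (r, 29), (r, 39), (t, 3), (t, 30), (t, 35)}

{(n, 3), (n, 30), (n, 35), (r, 10), (r, 25), (r, 29), (r, 39), (t, 3), (t, 30), (t, 35)}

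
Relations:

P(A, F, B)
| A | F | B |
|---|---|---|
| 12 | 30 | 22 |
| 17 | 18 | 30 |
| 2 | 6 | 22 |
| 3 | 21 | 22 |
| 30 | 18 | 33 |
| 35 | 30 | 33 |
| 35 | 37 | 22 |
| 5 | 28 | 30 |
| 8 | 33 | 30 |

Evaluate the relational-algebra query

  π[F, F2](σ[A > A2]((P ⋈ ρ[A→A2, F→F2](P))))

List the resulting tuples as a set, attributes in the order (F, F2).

ρ[A→A2, F→F2]: schema becomes (A2, F2, B); tuples unchanged.
Natural join on B: {(12, 30, 22, 12, 30), (12, 30, 22, 2, 6), (12, 30, 22, 3, 21), (12, 30, 22, 35, 37), (17, 18, 30, 17, 18), (17, 18, 30, 5, 28), (17, 18, 30, 8, 33), (2, 6, 22, 12, 30), (2, 6, 22, 2, 6), (2, 6, 22, 3, 21), (2, 6, 22, 35, 37), (3, 21, 22, 12, 30), (3, 21, 22, 2, 6), (3, 21, 22, 3, 21), (3, 21, 22, 35, 37), (30, 18, 33, 30, 18), (30, 18, 33, 35, 30), (35, 30, 33, 30, 18), (35, 30, 33, 35, 30), (35, 37, 22, 12, 30), (35, 37, 22, 2, 6), (35, 37, 22, 3, 21), (35, 37, 22, 35, 37), (5, 28, 30, 17, 18), (5, 28, 30, 5, 28), (5, 28, 30, 8, 33), (8, 33, 30, 17, 18), (8, 33, 30, 5, 28), (8, 33, 30, 8, 33)}
Filtering on A > A2 leaves {(12, 30, 22, 2, 6), (12, 30, 22, 3, 21), (17, 18, 30, 5, 28), (17, 18, 30, 8, 33), (3, 21, 22, 2, 6), (35, 30, 33, 30, 18), (35, 37, 22, 12, 30), (35, 37, 22, 2, 6), (35, 37, 22, 3, 21), (8, 33, 30, 5, 28)}.
π_{F, F2} gives {(18, 28), (18, 33), (21, 6), (30, 18), (30, 21), (30, 6), (33, 28), (37, 21), (37, 30), (37, 6)}.

{(18, 28), (18, 33), (21, 6), (30, 18), (30, 21), (30, 6), (33, 28), (37, 21), (37, 30), (37, 6)}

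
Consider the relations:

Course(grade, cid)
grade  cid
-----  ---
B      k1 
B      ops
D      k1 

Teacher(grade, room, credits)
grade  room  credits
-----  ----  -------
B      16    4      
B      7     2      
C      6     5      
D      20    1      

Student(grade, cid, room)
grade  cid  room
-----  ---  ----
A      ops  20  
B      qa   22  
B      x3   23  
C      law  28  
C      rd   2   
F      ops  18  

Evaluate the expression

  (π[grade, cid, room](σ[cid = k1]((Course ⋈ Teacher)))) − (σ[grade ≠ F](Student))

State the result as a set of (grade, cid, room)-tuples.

{(B, k1, 16), (B, k1, 7), (D, k1, 20)}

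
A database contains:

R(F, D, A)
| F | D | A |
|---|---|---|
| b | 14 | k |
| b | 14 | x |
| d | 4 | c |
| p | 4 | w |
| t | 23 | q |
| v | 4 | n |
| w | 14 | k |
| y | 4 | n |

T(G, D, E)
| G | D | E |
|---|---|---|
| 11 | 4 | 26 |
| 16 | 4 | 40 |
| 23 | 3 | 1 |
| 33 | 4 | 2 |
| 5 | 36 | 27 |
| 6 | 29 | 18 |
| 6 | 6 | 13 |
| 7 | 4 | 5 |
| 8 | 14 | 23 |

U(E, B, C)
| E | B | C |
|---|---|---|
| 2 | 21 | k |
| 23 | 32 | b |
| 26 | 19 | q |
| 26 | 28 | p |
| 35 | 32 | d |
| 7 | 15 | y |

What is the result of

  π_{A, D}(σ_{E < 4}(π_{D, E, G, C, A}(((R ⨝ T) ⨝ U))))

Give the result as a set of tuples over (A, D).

{(c, 4), (n, 4), (w, 4)}

R ⋈ T (natural join on D): {(b, 14, k, 8, 23), (b, 14, x, 8, 23), (d, 4, c, 11, 26), (d, 4, c, 16, 40), (d, 4, c, 33, 2), (d, 4, c, 7, 5), (p, 4, w, 11, 26), (p, 4, w, 16, 40), (p, 4, w, 33, 2), (p, 4, w, 7, 5), (v, 4, n, 11, 26), (v, 4, n, 16, 40), (v, 4, n, 33, 2), (v, 4, n, 7, 5), (w, 14, k, 8, 23), (y, 4, n, 11, 26), (y, 4, n, 16, 40), (y, 4, n, 33, 2), (y, 4, n, 7, 5)}
(R ⨝ T) ⋈ U (natural join on E): {(b, 14, k, 8, 23, 32, b), (b, 14, x, 8, 23, 32, b), (d, 4, c, 11, 26, 19, q), (d, 4, c, 11, 26, 28, p), (d, 4, c, 33, 2, 21, k), (p, 4, w, 11, 26, 19, q), (p, 4, w, 11, 26, 28, p), (p, 4, w, 33, 2, 21, k), (v, 4, n, 11, 26, 19, q), (v, 4, n, 11, 26, 28, p), (v, 4, n, 33, 2, 21, k), (w, 14, k, 8, 23, 32, b), (y, 4, n, 11, 26, 19, q), (y, 4, n, 11, 26, 28, p), (y, 4, n, 33, 2, 21, k)}
π_{D, E, G, C, A} gives {(14, 23, 8, b, k), (14, 23, 8, b, x), (4, 2, 33, k, c), (4, 2, 33, k, n), (4, 2, 33, k, w), (4, 26, 11, p, c), (4, 26, 11, p, n), (4, 26, 11, p, w), (4, 26, 11, q, c), (4, 26, 11, q, n), (4, 26, 11, q, w)} (4 duplicate(s) eliminated).
σ[E < 4]: keep tuples satisfying E < 4 → {(4, 2, 33, k, c), (4, 2, 33, k, n), (4, 2, 33, k, w)}
π_{A, D} gives {(c, 4), (n, 4), (w, 4)}.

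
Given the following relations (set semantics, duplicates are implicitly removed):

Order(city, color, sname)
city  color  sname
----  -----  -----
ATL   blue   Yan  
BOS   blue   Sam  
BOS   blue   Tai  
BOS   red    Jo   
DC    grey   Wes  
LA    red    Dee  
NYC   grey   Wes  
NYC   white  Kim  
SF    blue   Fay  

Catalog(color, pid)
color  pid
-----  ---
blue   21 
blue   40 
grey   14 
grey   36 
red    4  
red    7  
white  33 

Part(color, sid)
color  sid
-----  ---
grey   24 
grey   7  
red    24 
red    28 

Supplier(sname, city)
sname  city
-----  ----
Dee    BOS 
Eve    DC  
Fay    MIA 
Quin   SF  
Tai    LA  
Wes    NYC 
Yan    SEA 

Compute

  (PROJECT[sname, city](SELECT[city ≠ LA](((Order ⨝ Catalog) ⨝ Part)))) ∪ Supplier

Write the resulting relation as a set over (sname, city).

{(Dee, BOS), (Eve, DC), (Fay, MIA), (Jo, BOS), (Quin, SF), (Tai, LA), (Wes, DC), (Wes, NYC), (Yan, SEA)}

Joining Order and Catalog on color yields {(ATL, blue, Yan, 21), (ATL, blue, Yan, 40), (BOS, blue, Sam, 21), (BOS, blue, Sam, 40), (BOS, blue, Tai, 21), (BOS, blue, Tai, 40), (BOS, red, Jo, 4), (BOS, red, Jo, 7), (DC, grey, Wes, 14), (DC, grey, Wes, 36), (LA, red, Dee, 4), (LA, red, Dee, 7), (NYC, grey, Wes, 14), (NYC, grey, Wes, 36), (NYC, white, Kim, 33), (SF, blue, Fay, 21), (SF, blue, Fay, 40)}.
Joining (Order ⨝ Catalog) and Part on color yields {(BOS, red, Jo, 4, 24), (BOS, red, Jo, 4, 28), (BOS, red, Jo, 7, 24), (BOS, red, Jo, 7, 28), (DC, grey, Wes, 14, 24), (DC, grey, Wes, 14, 7), (DC, grey, Wes, 36, 24), (DC, grey, Wes, 36, 7), (LA, red, Dee, 4, 24), (LA, red, Dee, 4, 28), (LA, red, Dee, 7, 24), (LA, red, Dee, 7, 28), (NYC, grey, Wes, 14, 24), (NYC, grey, Wes, 14, 7), (NYC, grey, Wes, 36, 24), (NYC, grey, Wes, 36, 7)}.
Apply σ_{city ≠ LA}; surviving tuples: {(BOS, red, Jo, 4, 24), (BOS, red, Jo, 4, 28), (BOS, red, Jo, 7, 24), (BOS, red, Jo, 7, 28), (DC, grey, Wes, 14, 24), (DC, grey, Wes, 14, 7), (DC, grey, Wes, 36, 24), (DC, grey, Wes, 36, 7), (NYC, grey, Wes, 14, 24), (NYC, grey, Wes, 14, 7), (NYC, grey, Wes, 36, 24), (NYC, grey, Wes, 36, 7)}
π_{sname, city} gives {(Jo, BOS), (Wes, DC), (Wes, NYC)} (9 duplicate(s) eliminated).
Union: {(Jo, BOS), (Wes, DC), (Wes, NYC)} with {(Dee, BOS), (Eve, DC), (Fay, MIA), (Quin, SF), (Tai, LA), (Wes, NYC), (Yan, SEA)} → {(Dee, BOS), (Eve, DC), (Fay, MIA), (Jo, BOS), (Quin, SF), (Tai, LA), (Wes, DC), (Wes, NYC), (Yan, SEA)}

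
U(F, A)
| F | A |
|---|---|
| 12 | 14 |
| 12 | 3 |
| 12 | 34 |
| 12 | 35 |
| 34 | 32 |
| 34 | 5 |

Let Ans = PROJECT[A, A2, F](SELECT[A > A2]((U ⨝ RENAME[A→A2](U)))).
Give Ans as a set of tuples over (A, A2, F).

ρ[A→A2]: schema becomes (F, A2); tuples unchanged.
Joining U and RENAME[A→A2](U) on F yields {(12, 14, 14), (12, 14, 3), (12, 14, 34), (12, 14, 35), (12, 3, 14), (12, 3, 3), (12, 3, 34), (12, 3, 35), (12, 34, 14), (12, 34, 3), (12, 34, 34), (12, 34, 35), (12, 35, 14), (12, 35, 3), (12, 35, 34), (12, 35, 35), (34, 32, 32), (34, 32, 5), (34, 5, 32), (34, 5, 5)}.
Apply σ_{A > A2}; surviving tuples: {(12, 14, 3), (12, 34, 14), (12, 34, 3), (12, 35, 14), (12, 35, 3), (12, 35, 34), (34, 32, 5)}
Projecting to A, A2, F: {(14, 3, 12), (32, 5, 34), (34, 14, 12), (34, 3, 12), (35, 14, 12), (35, 3, 12), (35, 34, 12)}

{(14, 3, 12), (32, 5, 34), (34, 14, 12), (34, 3, 12), (35, 14, 12), (35, 3, 12), (35, 34, 12)}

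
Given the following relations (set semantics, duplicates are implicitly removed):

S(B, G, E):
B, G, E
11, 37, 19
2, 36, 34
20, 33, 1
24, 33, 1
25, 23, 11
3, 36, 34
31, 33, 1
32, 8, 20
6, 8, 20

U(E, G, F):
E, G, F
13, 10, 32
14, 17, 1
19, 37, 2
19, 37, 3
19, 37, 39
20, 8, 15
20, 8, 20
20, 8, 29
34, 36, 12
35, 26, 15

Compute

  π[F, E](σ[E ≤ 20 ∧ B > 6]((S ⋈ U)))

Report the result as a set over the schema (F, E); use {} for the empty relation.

{(15, 20), (2, 19), (20, 20), (29, 20), (3, 19), (39, 19)}

Natural join on G, E: {(11, 37, 19, 2), (11, 37, 19, 3), (11, 37, 19, 39), (2, 36, 34, 12), (3, 36, 34, 12), (32, 8, 20, 15), (32, 8, 20, 20), (32, 8, 20, 29), (6, 8, 20, 15), (6, 8, 20, 20), (6, 8, 20, 29)}
σ[E ≤ 20 ∧ B > 6]: keep tuples satisfying E ≤ 20 ∧ B > 6 → {(11, 37, 19, 2), (11, 37, 19, 3), (11, 37, 19, 39), (32, 8, 20, 15), (32, 8, 20, 20), (32, 8, 20, 29)}
π[F, E]: project onto (F, E) → {(15, 20), (2, 19), (20, 20), (29, 20), (3, 19), (39, 19)}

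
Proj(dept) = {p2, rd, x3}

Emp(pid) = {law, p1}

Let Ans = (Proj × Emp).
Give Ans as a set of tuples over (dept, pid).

{(p2, law), (p2, p1), (rd, law), (rd, p1), (x3, law), (x3, p1)}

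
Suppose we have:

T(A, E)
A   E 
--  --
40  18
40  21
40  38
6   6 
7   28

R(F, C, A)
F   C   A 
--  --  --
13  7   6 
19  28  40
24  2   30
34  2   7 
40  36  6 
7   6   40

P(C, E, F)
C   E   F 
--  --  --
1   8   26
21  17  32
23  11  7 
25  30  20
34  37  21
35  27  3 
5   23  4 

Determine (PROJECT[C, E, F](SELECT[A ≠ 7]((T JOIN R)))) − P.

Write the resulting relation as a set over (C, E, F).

Natural join on A: {(40, 18, 19, 28), (40, 18, 7, 6), (40, 21, 19, 28), (40, 21, 7, 6), (40, 38, 19, 28), (40, 38, 7, 6), (6, 6, 13, 7), (6, 6, 40, 36), (7, 28, 34, 2)}
Filtering on A ≠ 7 leaves {(40, 18, 19, 28), (40, 18, 7, 6), (40, 21, 19, 28), (40, 21, 7, 6), (40, 38, 19, 28), (40, 38, 7, 6), (6, 6, 13, 7), (6, 6, 40, 36)}.
Projecting to C, E, F: {(28, 18, 19), (28, 21, 19), (28, 38, 19), (36, 6, 40), (6, 18, 7), (6, 21, 7), (6, 38, 7), (7, 6, 13)}
Difference: {(28, 18, 19), (28, 21, 19), (28, 38, 19), (36, 6, 40), (6, 18, 7), (6, 21, 7), (6, 38, 7), (7, 6, 13)} with {(1, 8, 26), (21, 17, 32), (23, 11, 7), (25, 30, 20), (34, 37, 21), (35, 27, 3), (5, 23, 4)} → {(28, 18, 19), (28, 21, 19), (28, 38, 19), (36, 6, 40), (6, 18, 7), (6, 21, 7), (6, 38, 7), (7, 6, 13)}

{(28, 18, 19), (28, 21, 19), (28, 38, 19), (36, 6, 40), (6, 18, 7), (6, 21, 7), (6, 38, 7), (7, 6, 13)}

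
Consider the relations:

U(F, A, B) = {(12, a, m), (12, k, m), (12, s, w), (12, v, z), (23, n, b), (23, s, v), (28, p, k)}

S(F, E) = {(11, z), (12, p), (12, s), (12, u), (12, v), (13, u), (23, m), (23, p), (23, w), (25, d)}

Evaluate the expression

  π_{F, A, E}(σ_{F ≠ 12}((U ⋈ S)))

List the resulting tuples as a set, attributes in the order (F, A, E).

U ⋈ S (natural join on F): {(12, a, m, p), (12, a, m, s), (12, a, m, u), (12, a, m, v), (12, k, m, p), (12, k, m, s), (12, k, m, u), (12, k, m, v), (12, s, w, p), (12, s, w, s), (12, s, w, u), (12, s, w, v), (12, v, z, p), (12, v, z, s), (12, v, z, u), (12, v, z, v), (23, n, b, m), (23, n, b, p), (23, n, b, w), (23, s, v, m), (23, s, v, p), (23, s, v, w)}
σ[F ≠ 12]: keep tuples satisfying F ≠ 12 → {(23, n, b, m), (23, n, b, p), (23, n, b, w), (23, s, v, m), (23, s, v, p), (23, s, v, w)}
π[F, A, E]: project onto (F, A, E) → {(23, n, m), (23, n, p), (23, n, w), (23, s, m), (23, s, p), (23, s, w)}

{(23, n, m), (23, n, p), (23, n, w), (23, s, m), (23, s, p), (23, s, w)}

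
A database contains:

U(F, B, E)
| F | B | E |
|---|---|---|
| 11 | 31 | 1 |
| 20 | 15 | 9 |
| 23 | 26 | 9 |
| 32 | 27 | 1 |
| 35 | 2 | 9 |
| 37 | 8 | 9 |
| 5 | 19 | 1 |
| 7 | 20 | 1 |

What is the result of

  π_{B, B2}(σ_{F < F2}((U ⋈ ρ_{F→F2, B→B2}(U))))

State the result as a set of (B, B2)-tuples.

ρ[F→F2, B→B2]: schema becomes (F2, B2, E); tuples unchanged.
Joining U and ρ_{F→F2, B→B2}(U) on E yields {(11, 31, 1, 11, 31), (11, 31, 1, 32, 27), (11, 31, 1, 5, 19), (11, 31, 1, 7, 20), (20, 15, 9, 20, 15), (20, 15, 9, 23, 26), (20, 15, 9, 35, 2), (20, 15, 9, 37, 8), (23, 26, 9, 20, 15), (23, 26, 9, 23, 26), (23, 26, 9, 35, 2), (23, 26, 9, 37, 8), (32, 27, 1, 11, 31), (32, 27, 1, 32, 27), (32, 27, 1, 5, 19), (32, 27, 1, 7, 20), (35, 2, 9, 20, 15), (35, 2, 9, 23, 26), (35, 2, 9, 35, 2), (35, 2, 9, 37, 8), (37, 8, 9, 20, 15), (37, 8, 9, 23, 26), (37, 8, 9, 35, 2), (37, 8, 9, 37, 8), (5, 19, 1, 11, 31), (5, 19, 1, 32, 27), (5, 19, 1, 5, 19), (5, 19, 1, 7, 20), (7, 20, 1, 11, 31), (7, 20, 1, 32, 27), (7, 20, 1, 5, 19), (7, 20, 1, 7, 20)}.
σ[F < F2]: keep tuples satisfying F < F2 → {(11, 31, 1, 32, 27), (20, 15, 9, 23, 26), (20, 15, 9, 35, 2), (20, 15, 9, 37, 8), (23, 26, 9, 35, 2), (23, 26, 9, 37, 8), (35, 2, 9, 37, 8), (5, 19, 1, 11, 31), (5, 19, 1, 32, 27), (5, 19, 1, 7, 20), (7, 20, 1, 11, 31), (7, 20, 1, 32, 27)}
Keep only column(s) B, B2: {(15, 2), (15, 26), (15, 8), (19, 20), (19, 27), (19, 31), (2, 8), (20, 27), (20, 31), (26, 2), (26, 8), (31, 27)}

{(15, 2), (15, 26), (15, 8), (19, 20), (19, 27), (19, 31), (2, 8), (20, 27), (20, 31), (26, 2), (26, 8), (31, 27)}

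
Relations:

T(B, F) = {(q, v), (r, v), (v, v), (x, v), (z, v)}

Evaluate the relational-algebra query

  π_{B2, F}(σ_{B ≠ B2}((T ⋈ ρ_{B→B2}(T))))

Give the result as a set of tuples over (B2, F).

ρ[B→B2]: schema becomes (B2, F); tuples unchanged.
Natural join on F: {(q, v, q), (q, v, r), (q, v, v), (q, v, x), (q, v, z), (r, v, q), (r, v, r), (r, v, v), (r, v, x), (r, v, z), (v, v, q), (v, v, r), (v, v, v), (v, v, x), (v, v, z), (x, v, q), (x, v, r), (x, v, v), (x, v, x), (x, v, z), (z, v, q), (z, v, r), (z, v, v), (z, v, x), (z, v, z)}
Selection B ≠ B2: {(q, v, r), (q, v, v), (q, v, x), (q, v, z), (r, v, q), (r, v, v), (r, v, x), (r, v, z), (v, v, q), (v, v, r), (v, v, x), (v, v, z), (x, v, q), (x, v, r), (x, v, v), (x, v, z), (z, v, q), (z, v, r), (z, v, v), (z, v, x)}
π[B2, F]: project onto (B2, F) (15 duplicate(s) eliminated) → {(q, v), (r, v), (v, v), (x, v), (z, v)}

{(q, v), (r, v), (v, v), (x, v), (z, v)}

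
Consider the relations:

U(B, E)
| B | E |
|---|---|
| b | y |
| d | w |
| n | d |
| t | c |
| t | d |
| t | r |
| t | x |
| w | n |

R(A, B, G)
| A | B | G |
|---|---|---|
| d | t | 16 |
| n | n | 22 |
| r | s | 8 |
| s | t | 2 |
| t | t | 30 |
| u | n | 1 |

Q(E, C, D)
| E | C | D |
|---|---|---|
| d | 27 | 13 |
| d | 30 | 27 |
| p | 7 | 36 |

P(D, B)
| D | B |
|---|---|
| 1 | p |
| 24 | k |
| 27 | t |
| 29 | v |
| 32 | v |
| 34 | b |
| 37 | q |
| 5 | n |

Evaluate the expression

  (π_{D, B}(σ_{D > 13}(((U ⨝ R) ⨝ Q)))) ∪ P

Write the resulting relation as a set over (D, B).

{(1, p), (24, k), (27, n), (27, t), (29, v), (32, v), (34, b), (37, q), (5, n)}

Natural join on B: {(n, d, n, 22), (n, d, u, 1), (t, c, d, 16), (t, c, s, 2), (t, c, t, 30), (t, d, d, 16), (t, d, s, 2), (t, d, t, 30), (t, r, d, 16), (t, r, s, 2), (t, r, t, 30), (t, x, d, 16), (t, x, s, 2), (t, x, t, 30)}
Natural join on E: {(n, d, n, 22, 27, 13), (n, d, n, 22, 30, 27), (n, d, u, 1, 27, 13), (n, d, u, 1, 30, 27), (t, d, d, 16, 27, 13), (t, d, d, 16, 30, 27), (t, d, s, 2, 27, 13), (t, d, s, 2, 30, 27), (t, d, t, 30, 27, 13), (t, d, t, 30, 30, 27)}
Filtering on D > 13 leaves {(n, d, n, 22, 30, 27), (n, d, u, 1, 30, 27), (t, d, d, 16, 30, 27), (t, d, s, 2, 30, 27), (t, d, t, 30, 30, 27)}.
Projecting to D, B (3 duplicate(s) eliminated): {(27, n), (27, t)}
Taking the union: {(1, p), (24, k), (27, n), (27, t), (29, v), (32, v), (34, b), (37, q), (5, n)}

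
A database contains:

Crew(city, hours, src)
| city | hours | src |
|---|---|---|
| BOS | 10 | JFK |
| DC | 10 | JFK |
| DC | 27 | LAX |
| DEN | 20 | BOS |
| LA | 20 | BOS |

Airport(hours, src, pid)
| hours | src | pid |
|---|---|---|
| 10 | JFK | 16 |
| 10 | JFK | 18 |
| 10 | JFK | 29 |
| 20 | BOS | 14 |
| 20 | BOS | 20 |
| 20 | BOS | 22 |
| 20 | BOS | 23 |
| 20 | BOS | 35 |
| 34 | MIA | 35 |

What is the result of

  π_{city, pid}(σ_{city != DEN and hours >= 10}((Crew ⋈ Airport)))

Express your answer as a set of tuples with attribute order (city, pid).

Natural join on hours, src: {(BOS, 10, JFK, 16), (BOS, 10, JFK, 18), (BOS, 10, JFK, 29), (DC, 10, JFK, 16), (DC, 10, JFK, 18), (DC, 10, JFK, 29), (DEN, 20, BOS, 14), (DEN, 20, BOS, 20), (DEN, 20, BOS, 22), (DEN, 20, BOS, 23), (DEN, 20, BOS, 35), (LA, 20, BOS, 14), (LA, 20, BOS, 20), (LA, 20, BOS, 22), (LA, 20, BOS, 23), (LA, 20, BOS, 35)}
σ[city != DEN and hours >= 10]: keep tuples satisfying city != DEN and hours >= 10 → {(BOS, 10, JFK, 16), (BOS, 10, JFK, 18), (BOS, 10, JFK, 29), (DC, 10, JFK, 16), (DC, 10, JFK, 18), (DC, 10, JFK, 29), (LA, 20, BOS, 14), (LA, 20, BOS, 20), (LA, 20, BOS, 22), (LA, 20, BOS, 23), (LA, 20, BOS, 35)}
π_{city, pid} gives {(BOS, 16), (BOS, 18), (BOS, 29), (DC, 16), (DC, 18), (DC, 29), (LA, 14), (LA, 20), (LA, 22), (LA, 23), (LA, 35)}.

{(BOS, 16), (BOS, 18), (BOS, 29), (DC, 16), (DC, 18), (DC, 29), (LA, 14), (LA, 20), (LA, 22), (LA, 23), (LA, 35)}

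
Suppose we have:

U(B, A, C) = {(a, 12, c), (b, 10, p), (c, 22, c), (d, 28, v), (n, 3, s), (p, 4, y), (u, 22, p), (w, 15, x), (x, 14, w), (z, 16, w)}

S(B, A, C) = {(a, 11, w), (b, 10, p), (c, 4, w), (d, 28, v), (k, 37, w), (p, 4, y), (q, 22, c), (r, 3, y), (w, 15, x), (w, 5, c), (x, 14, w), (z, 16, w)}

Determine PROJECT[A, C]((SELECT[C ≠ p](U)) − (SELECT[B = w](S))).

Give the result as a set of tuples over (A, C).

{(12, c), (14, w), (16, w), (22, c), (28, v), (3, s), (4, y)}

Selection C ≠ p: {(a, 12, c), (c, 22, c), (d, 28, v), (n, 3, s), (p, 4, y), (w, 15, x), (x, 14, w), (z, 16, w)}
Selection B = w: {(w, 15, x), (w, 5, c)}
Difference: {(a, 12, c), (c, 22, c), (d, 28, v), (n, 3, s), (p, 4, y), (w, 15, x), (x, 14, w), (z, 16, w)} with {(w, 15, x), (w, 5, c)} → {(a, 12, c), (c, 22, c), (d, 28, v), (n, 3, s), (p, 4, y), (x, 14, w), (z, 16, w)}
π_{A, C} gives {(12, c), (14, w), (16, w), (22, c), (28, v), (3, s), (4, y)}.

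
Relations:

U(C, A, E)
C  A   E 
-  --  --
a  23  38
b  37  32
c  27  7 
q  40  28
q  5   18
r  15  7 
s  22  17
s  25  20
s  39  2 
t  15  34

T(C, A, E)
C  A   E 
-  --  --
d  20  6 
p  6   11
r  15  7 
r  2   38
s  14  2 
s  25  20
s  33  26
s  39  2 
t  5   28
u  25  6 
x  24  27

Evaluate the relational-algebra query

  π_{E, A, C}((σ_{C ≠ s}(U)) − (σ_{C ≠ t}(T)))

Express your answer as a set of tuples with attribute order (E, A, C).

Apply σ_{C ≠ s}; surviving tuples: {(a, 23, 38), (b, 37, 32), (c, 27, 7), (q, 40, 28), (q, 5, 18), (r, 15, 7), (t, 15, 34)}
Apply σ_{C ≠ t}; surviving tuples: {(d, 20, 6), (p, 6, 11), (r, 15, 7), (r, 2, 38), (s, 14, 2), (s, 25, 20), (s, 33, 26), (s, 39, 2), (u, 25, 6), (x, 24, 27)}
Difference: {(a, 23, 38), (b, 37, 32), (c, 27, 7), (q, 40, 28), (q, 5, 18), (r, 15, 7), (t, 15, 34)} with {(d, 20, 6), (p, 6, 11), (r, 15, 7), (r, 2, 38), (s, 14, 2), (s, 25, 20), (s, 33, 26), (s, 39, 2), (u, 25, 6), (x, 24, 27)} → {(a, 23, 38), (b, 37, 32), (c, 27, 7), (q, 40, 28), (q, 5, 18), (t, 15, 34)}
Keep only column(s) E, A, C: {(18, 5, q), (28, 40, q), (32, 37, b), (34, 15, t), (38, 23, a), (7, 27, c)}

{(18, 5, q), (28, 40, q), (32, 37, b), (34, 15, t), (38, 23, a), (7, 27, c)}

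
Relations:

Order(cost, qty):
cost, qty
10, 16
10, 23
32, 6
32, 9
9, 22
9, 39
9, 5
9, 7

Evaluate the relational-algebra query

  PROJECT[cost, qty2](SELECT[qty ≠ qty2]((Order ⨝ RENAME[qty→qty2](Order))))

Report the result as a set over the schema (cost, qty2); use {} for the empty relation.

ρ[qty→qty2]: schema becomes (cost, qty2); tuples unchanged.
Joining Order and RENAME[qty→qty2](Order) on cost yields {(10, 16, 16), (10, 16, 23), (10, 23, 16), (10, 23, 23), (32, 6, 6), (32, 6, 9), (32, 9, 6), (32, 9, 9), (9, 22, 22), (9, 22, 39), (9, 22, 5), (9, 22, 7), (9, 39, 22), (9, 39, 39), (9, 39, 5), (9, 39, 7), (9, 5, 22), (9, 5, 39), (9, 5, 5), (9, 5, 7), (9, 7, 22), (9, 7, 39), (9, 7, 5), (9, 7, 7)}.
σ[qty ≠ qty2]: keep tuples satisfying qty ≠ qty2 → {(10, 16, 23), (10, 23, 16), (32, 6, 9), (32, 9, 6), (9, 22, 39), (9, 22, 5), (9, 22, 7), (9, 39, 22), (9, 39, 5), (9, 39, 7), (9, 5, 22), (9, 5, 39), (9, 5, 7), (9, 7, 22), (9, 7, 39), (9, 7, 5)}
π_{cost, qty2} gives {(10, 16), (10, 23), (32, 6), (32, 9), (9, 22), (9, 39), (9, 5), (9, 7)} (8 duplicate(s) eliminated).

{(10, 16), (10, 23), (32, 6), (32, 9), (9, 22), (9, 39), (9, 5), (9, 7)}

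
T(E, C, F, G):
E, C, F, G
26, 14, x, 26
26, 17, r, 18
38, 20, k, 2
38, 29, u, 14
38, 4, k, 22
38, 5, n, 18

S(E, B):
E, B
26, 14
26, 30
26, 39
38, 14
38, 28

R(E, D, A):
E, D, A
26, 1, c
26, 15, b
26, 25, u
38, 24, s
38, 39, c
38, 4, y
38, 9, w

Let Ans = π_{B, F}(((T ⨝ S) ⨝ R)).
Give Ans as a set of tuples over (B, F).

{(14, k), (14, n), (14, r), (14, u), (14, x), (28, k), (28, n), (28, u), (30, r), (30, x), (39, r), (39, x)}

T ⋈ S (natural join on E): {(26, 14, x, 26, 14), (26, 14, x, 26, 30), (26, 14, x, 26, 39), (26, 17, r, 18, 14), (26, 17, r, 18, 30), (26, 17, r, 18, 39), (38, 20, k, 2, 14), (38, 20, k, 2, 28), (38, 29, u, 14, 14), (38, 29, u, 14, 28), (38, 4, k, 22, 14), (38, 4, k, 22, 28), (38, 5, n, 18, 14), (38, 5, n, 18, 28)}
(T ⨝ S) ⋈ R (natural join on E): {(26, 14, x, 26, 14, 1, c), (26, 14, x, 26, 14, 15, b), (26, 14, x, 26, 14, 25, u), (26, 14, x, 26, 30, 1, c), (26, 14, x, 26, 30, 15, b), (26, 14, x, 26, 30, 25, u), (26, 14, x, 26, 39, 1, c), (26, 14, x, 26, 39, 15, b), (26, 14, x, 26, 39, 25, u), (26, 17, r, 18, 14, 1, c), (26, 17, r, 18, 14, 15, b), (26, 17, r, 18, 14, 25, u), (26, 17, r, 18, 30, 1, c), (26, 17, r, 18, 30, 15, b), (26, 17, r, 18, 30, 25, u), (26, 17, r, 18, 39, 1, c), (26, 17, r, 18, 39, 15, b), (26, 17, r, 18, 39, 25, u), (38, 20, k, 2, 14, 24, s), (38, 20, k, 2, 14, 39, c), (38, 20, k, 2, 14, 4, y), (38, 20, k, 2, 14, 9, w), (38, 20, k, 2, 28, 24, s), (38, 20, k, 2, 28, 39, c), (38, 20, k, 2, 28, 4, y), (38, 20, k, 2, 28, 9, w), (38, 29, u, 14, 14, 24, s), (38, 29, u, 14, 14, 39, c), (38, 29, u, 14, 14, 4, y), (38, 29, u, 14, 14, 9, w), (38, 29, u, 14, 28, 24, s), (38, 29, u, 14, 28, 39, c), (38, 29, u, 14, 28, 4, y), (38, 29, u, 14, 28, 9, w), (38, 4, k, 22, 14, 24, s), (38, 4, k, 22, 14, 39, c), (38, 4, k, 22, 14, 4, y), (38, 4, k, 22, 14, 9, w), (38, 4, k, 22, 28, 24, s), (38, 4, k, 22, 28, 39, c), (38, 4, k, 22, 28, 4, y), (38, 4, k, 22, 28, 9, w), (38, 5, n, 18, 14, 24, s), (38, 5, n, 18, 14, 39, c), (38, 5, n, 18, 14, 4, y), (38, 5, n, 18, 14, 9, w), (38, 5, n, 18, 28, 24, s), (38, 5, n, 18, 28, 39, c), (38, 5, n, 18, 28, 4, y), (38, 5, n, 18, 28, 9, w)}
π[B, F]: project onto (B, F) (38 duplicate(s) eliminated) → {(14, k), (14, n), (14, r), (14, u), (14, x), (28, k), (28, n), (28, u), (30, r), (30, x), (39, r), (39, x)}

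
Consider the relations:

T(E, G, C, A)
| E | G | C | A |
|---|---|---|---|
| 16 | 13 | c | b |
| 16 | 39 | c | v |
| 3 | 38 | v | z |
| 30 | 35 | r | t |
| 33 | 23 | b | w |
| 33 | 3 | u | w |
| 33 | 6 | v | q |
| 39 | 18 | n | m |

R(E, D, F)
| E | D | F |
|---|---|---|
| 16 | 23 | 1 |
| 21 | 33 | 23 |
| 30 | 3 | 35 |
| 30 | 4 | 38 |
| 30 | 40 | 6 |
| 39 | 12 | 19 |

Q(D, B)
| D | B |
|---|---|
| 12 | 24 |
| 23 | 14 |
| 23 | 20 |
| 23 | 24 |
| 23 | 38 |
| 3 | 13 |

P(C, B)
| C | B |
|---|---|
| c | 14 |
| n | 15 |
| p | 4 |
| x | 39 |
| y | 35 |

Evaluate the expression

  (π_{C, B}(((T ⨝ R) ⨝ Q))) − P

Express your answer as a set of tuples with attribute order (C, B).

Joining T and R on E yields {(16, 13, c, b, 23, 1), (16, 39, c, v, 23, 1), (30, 35, r, t, 3, 35), (30, 35, r, t, 4, 38), (30, 35, r, t, 40, 6), (39, 18, n, m, 12, 19)}.
Joining (T ⨝ R) and Q on D yields {(16, 13, c, b, 23, 1, 14), (16, 13, c, b, 23, 1, 20), (16, 13, c, b, 23, 1, 24), (16, 13, c, b, 23, 1, 38), (16, 39, c, v, 23, 1, 14), (16, 39, c, v, 23, 1, 20), (16, 39, c, v, 23, 1, 24), (16, 39, c, v, 23, 1, 38), (30, 35, r, t, 3, 35, 13), (39, 18, n, m, 12, 19, 24)}.
π[C, B]: project onto (C, B) (4 duplicate(s) eliminated) → {(c, 14), (c, 20), (c, 24), (c, 38), (n, 24), (r, 13)}
Set difference of the two operands is {(c, 20), (c, 24), (c, 38), (n, 24), (r, 13)}.

{(c, 20), (c, 24), (c, 38), (n, 24), (r, 13)}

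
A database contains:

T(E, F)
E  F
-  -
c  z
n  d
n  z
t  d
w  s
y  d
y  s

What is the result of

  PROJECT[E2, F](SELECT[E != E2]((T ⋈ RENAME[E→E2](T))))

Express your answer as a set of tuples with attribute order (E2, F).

ρ[E→E2]: schema becomes (E2, F); tuples unchanged.
Joining T and RENAME[E→E2](T) on F yields {(c, z, c), (c, z, n), (n, d, n), (n, d, t), (n, d, y), (n, z, c), (n, z, n), (t, d, n), (t, d, t), (t, d, y), (w, s, w), (w, s, y), (y, d, n), (y, d, t), (y, d, y), (y, s, w), (y, s, y)}.
σ[E != E2]: keep tuples satisfying E != E2 → {(c, z, n), (n, d, t), (n, d, y), (n, z, c), (t, d, n), (t, d, y), (w, s, y), (y, d, n), (y, d, t), (y, s, w)}
π[E2, F]: project onto (E2, F) (3 duplicate(s) eliminated) → {(c, z), (n, d), (n, z), (t, d), (w, s), (y, d), (y, s)}

{(c, z), (n, d), (n, z), (t, d), (w, s), (y, d), (y, s)}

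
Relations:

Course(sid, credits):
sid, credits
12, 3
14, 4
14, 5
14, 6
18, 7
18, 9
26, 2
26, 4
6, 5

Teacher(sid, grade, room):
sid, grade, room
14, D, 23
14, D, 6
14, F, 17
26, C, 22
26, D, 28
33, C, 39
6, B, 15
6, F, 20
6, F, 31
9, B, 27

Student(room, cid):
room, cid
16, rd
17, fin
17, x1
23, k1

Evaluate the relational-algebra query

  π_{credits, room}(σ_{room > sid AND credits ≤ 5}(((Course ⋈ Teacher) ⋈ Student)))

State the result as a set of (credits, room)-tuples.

{(4, 17), (4, 23), (5, 17), (5, 23)}

Joining Course and Teacher on sid yields {(14, 4, D, 23), (14, 4, D, 6), (14, 4, F, 17), (14, 5, D, 23), (14, 5, D, 6), (14, 5, F, 17), (14, 6, D, 23), (14, 6, D, 6), (14, 6, F, 17), (26, 2, C, 22), (26, 2, D, 28), (26, 4, C, 22), (26, 4, D, 28), (6, 5, B, 15), (6, 5, F, 20), (6, 5, F, 31)}.
Joining (Course ⋈ Teacher) and Student on room yields {(14, 4, D, 23, k1), (14, 4, F, 17, fin), (14, 4, F, 17, x1), (14, 5, D, 23, k1), (14, 5, F, 17, fin), (14, 5, F, 17, x1), (14, 6, D, 23, k1), (14, 6, F, 17, fin), (14, 6, F, 17, x1)}.
Filtering on room > sid AND credits ≤ 5 leaves {(14, 4, D, 23, k1), (14, 4, F, 17, fin), (14, 4, F, 17, x1), (14, 5, D, 23, k1), (14, 5, F, 17, fin), (14, 5, F, 17, x1)}.
π_{credits, room} gives {(4, 17), (4, 23), (5, 17), (5, 23)} (2 duplicate(s) eliminated).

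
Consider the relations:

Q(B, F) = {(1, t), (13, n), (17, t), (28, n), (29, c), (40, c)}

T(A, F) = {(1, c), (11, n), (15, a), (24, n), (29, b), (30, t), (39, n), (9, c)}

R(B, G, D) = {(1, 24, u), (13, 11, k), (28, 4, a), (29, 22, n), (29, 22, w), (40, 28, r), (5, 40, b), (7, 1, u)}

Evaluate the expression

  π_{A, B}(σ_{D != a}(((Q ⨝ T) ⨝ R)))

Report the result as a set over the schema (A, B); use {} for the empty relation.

Joining Q and T on F yields {(1, t, 30), (13, n, 11), (13, n, 24), (13, n, 39), (17, t, 30), (28, n, 11), (28, n, 24), (28, n, 39), (29, c, 1), (29, c, 9), (40, c, 1), (40, c, 9)}.
Joining (Q ⨝ T) and R on B yields {(1, t, 30, 24, u), (13, n, 11, 11, k), (13, n, 24, 11, k), (13, n, 39, 11, k), (28, n, 11, 4, a), (28, n, 24, 4, a), (28, n, 39, 4, a), (29, c, 1, 22, n), (29, c, 1, 22, w), (29, c, 9, 22, n), (29, c, 9, 22, w), (40, c, 1, 28, r), (40, c, 9, 28, r)}.
Selection D != a: {(1, t, 30, 24, u), (13, n, 11, 11, k), (13, n, 24, 11, k), (13, n, 39, 11, k), (29, c, 1, 22, n), (29, c, 1, 22, w), (29, c, 9, 22, n), (29, c, 9, 22, w), (40, c, 1, 28, r), (40, c, 9, 28, r)}
Keep only column(s) A, B (2 duplicate(s) eliminated): {(1, 29), (1, 40), (11, 13), (24, 13), (30, 1), (39, 13), (9, 29), (9, 40)}

{(1, 29), (1, 40), (11, 13), (24, 13), (30, 1), (39, 13), (9, 29), (9, 40)}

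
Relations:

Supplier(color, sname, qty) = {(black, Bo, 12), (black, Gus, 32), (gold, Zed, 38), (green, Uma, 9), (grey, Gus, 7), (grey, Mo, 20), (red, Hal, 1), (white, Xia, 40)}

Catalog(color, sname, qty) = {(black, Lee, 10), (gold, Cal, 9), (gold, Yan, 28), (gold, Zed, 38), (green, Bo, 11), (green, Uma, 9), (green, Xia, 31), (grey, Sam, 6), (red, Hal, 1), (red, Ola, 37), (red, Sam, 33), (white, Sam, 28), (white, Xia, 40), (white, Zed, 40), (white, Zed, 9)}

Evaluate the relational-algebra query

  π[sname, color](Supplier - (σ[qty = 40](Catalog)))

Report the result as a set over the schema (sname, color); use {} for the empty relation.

{(Bo, black), (Gus, black), (Gus, grey), (Hal, red), (Mo, grey), (Uma, green), (Zed, gold)}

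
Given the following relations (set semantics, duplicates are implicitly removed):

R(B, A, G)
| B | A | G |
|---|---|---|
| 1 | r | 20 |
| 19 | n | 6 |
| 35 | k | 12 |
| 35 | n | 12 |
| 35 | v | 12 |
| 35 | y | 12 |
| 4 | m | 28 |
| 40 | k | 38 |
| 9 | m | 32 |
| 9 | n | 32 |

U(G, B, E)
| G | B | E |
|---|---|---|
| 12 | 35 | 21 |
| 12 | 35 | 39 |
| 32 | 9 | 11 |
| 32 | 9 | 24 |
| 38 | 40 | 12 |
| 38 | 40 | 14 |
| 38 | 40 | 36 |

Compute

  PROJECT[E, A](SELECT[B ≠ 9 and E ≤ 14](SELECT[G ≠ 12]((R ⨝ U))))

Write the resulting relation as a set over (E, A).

Joining R and U on B, G yields {(35, k, 12, 21), (35, k, 12, 39), (35, n, 12, 21), (35, n, 12, 39), (35, v, 12, 21), (35, v, 12, 39), (35, y, 12, 21), (35, y, 12, 39), (40, k, 38, 12), (40, k, 38, 14), (40, k, 38, 36), (9, m, 32, 11), (9, m, 32, 24), (9, n, 32, 11), (9, n, 32, 24)}.
σ[G ≠ 12]: keep tuples satisfying G ≠ 12 → {(40, k, 38, 12), (40, k, 38, 14), (40, k, 38, 36), (9, m, 32, 11), (9, m, 32, 24), (9, n, 32, 11), (9, n, 32, 24)}
σ[B ≠ 9 and E ≤ 14]: keep tuples satisfying B ≠ 9 and E ≤ 14 → {(40, k, 38, 12), (40, k, 38, 14)}
Projecting to E, A: {(12, k), (14, k)}

{(12, k), (14, k)}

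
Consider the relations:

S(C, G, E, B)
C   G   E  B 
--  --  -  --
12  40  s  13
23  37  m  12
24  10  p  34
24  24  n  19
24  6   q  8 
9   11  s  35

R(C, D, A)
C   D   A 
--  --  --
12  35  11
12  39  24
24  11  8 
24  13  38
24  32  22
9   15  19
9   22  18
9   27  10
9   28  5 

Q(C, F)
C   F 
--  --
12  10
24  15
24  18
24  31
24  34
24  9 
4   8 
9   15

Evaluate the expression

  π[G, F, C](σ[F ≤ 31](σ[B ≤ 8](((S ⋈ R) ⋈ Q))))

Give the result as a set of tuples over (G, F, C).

{(6, 15, 24), (6, 18, 24), (6, 31, 24), (6, 9, 24)}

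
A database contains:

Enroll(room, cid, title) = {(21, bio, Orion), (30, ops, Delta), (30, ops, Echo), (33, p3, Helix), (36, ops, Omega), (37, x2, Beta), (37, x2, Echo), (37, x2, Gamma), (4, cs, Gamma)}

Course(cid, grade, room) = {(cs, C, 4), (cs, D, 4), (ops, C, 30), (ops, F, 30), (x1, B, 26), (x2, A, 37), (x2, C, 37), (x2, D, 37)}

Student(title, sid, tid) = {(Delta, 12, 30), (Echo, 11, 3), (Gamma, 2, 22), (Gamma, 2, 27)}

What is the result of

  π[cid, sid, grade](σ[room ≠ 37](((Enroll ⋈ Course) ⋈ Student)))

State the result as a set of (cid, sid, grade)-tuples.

{(cs, 2, C), (cs, 2, D), (ops, 11, C), (ops, 11, F), (ops, 12, C), (ops, 12, F)}

Enroll ⋈ Course (natural join on room, cid): {(30, ops, Delta, C), (30, ops, Delta, F), (30, ops, Echo, C), (30, ops, Echo, F), (37, x2, Beta, A), (37, x2, Beta, C), (37, x2, Beta, D), (37, x2, Echo, A), (37, x2, Echo, C), (37, x2, Echo, D), (37, x2, Gamma, A), (37, x2, Gamma, C), (37, x2, Gamma, D), (4, cs, Gamma, C), (4, cs, Gamma, D)}
(Enroll ⋈ Course) ⋈ Student (natural join on title): {(30, ops, Delta, C, 12, 30), (30, ops, Delta, F, 12, 30), (30, ops, Echo, C, 11, 3), (30, ops, Echo, F, 11, 3), (37, x2, Echo, A, 11, 3), (37, x2, Echo, C, 11, 3), (37, x2, Echo, D, 11, 3), (37, x2, Gamma, A, 2, 22), (37, x2, Gamma, A, 2, 27), (37, x2, Gamma, C, 2, 22), (37, x2, Gamma, C, 2, 27), (37, x2, Gamma, D, 2, 22), (37, x2, Gamma, D, 2, 27), (4, cs, Gamma, C, 2, 22), (4, cs, Gamma, C, 2, 27), (4, cs, Gamma, D, 2, 22), (4, cs, Gamma, D, 2, 27)}
Selection room ≠ 37: {(30, ops, Delta, C, 12, 30), (30, ops, Delta, F, 12, 30), (30, ops, Echo, C, 11, 3), (30, ops, Echo, F, 11, 3), (4, cs, Gamma, C, 2, 22), (4, cs, Gamma, C, 2, 27), (4, cs, Gamma, D, 2, 22), (4, cs, Gamma, D, 2, 27)}
Keep only column(s) cid, sid, grade (2 duplicate(s) eliminated): {(cs, 2, C), (cs, 2, D), (ops, 11, C), (ops, 11, F), (ops, 12, C), (ops, 12, F)}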